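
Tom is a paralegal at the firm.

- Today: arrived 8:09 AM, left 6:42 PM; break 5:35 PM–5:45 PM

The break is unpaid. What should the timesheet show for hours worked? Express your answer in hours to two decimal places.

Today: 8:09 AM–6:42 PM = 10 h 33 min; less 10 min break → 10 h 23 min

10.38 hours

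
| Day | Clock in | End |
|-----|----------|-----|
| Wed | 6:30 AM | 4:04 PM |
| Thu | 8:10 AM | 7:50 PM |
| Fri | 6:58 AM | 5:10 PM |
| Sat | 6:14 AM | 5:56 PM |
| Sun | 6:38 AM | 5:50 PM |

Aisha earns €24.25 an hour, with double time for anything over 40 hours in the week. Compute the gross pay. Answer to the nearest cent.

Wed: 6:30 AM–4:04 PM = 9 h 34 min
Thu: 8:10 AM–7:50 PM = 11 h 40 min
Fri: 6:58 AM–5:10 PM = 10 h 12 min
Sat: 6:14 AM–5:56 PM = 11 h 42 min
Sun: 6:38 AM–5:50 PM = 11 h 12 min
Total worked: 54 h 20 min = 3260 min.
Regular 40 h 0 min = 2400 min at €24.25/h; overtime 14 h 20 min = 860 min at €48.50/h.
Pay = (2400 × €24.25 + 860 × €48.50) ÷ 60 = €1665.17.

€1665.17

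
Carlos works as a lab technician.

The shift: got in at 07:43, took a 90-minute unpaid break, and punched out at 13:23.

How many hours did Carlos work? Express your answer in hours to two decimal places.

The shift: 07:43–13:23 = 5 h 40 min; less 90 min break → 4 h 10 min

4.17 hours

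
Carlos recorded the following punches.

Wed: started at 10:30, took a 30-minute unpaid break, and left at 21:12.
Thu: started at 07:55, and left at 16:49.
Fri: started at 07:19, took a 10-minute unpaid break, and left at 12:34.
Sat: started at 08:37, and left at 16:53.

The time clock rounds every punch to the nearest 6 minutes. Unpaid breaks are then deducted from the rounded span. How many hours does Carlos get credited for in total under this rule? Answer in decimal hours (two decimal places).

Wed: in 10:30→10:30, out 21:12→21:12; 10 h 42 min − 30 min = 10 h 12 min
Thu: in 07:55→07:54, out 16:49→16:48; 8 h 54 min
Fri: in 07:19→07:18, out 12:34→12:36; 5 h 18 min − 10 min = 5 h 8 min
Sat: in 08:37→08:36, out 16:53→16:54; 8 h 18 min
Total credited: 32 h 32 min.

32.53 hours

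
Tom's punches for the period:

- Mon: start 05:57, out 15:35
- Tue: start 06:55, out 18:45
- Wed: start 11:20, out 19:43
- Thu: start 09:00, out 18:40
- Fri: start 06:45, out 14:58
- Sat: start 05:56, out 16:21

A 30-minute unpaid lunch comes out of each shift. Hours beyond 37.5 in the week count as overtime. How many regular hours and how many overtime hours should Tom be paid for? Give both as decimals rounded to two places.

Mon: 05:57–15:35 = 9 h 38 min; less 30 min break → 9 h 8 min
Tue: 06:55–18:45 = 11 h 50 min; less 30 min break → 11 h 20 min
Wed: 11:20–19:43 = 8 h 23 min; less 30 min break → 7 h 53 min
Thu: 09:00–18:40 = 9 h 40 min; less 30 min break → 9 h 10 min
Fri: 06:45–14:58 = 8 h 13 min; less 30 min break → 7 h 43 min
Sat: 05:56–16:21 = 10 h 25 min; less 30 min break → 9 h 55 min
Total worked: 55 h 9 min = 55.15 h.
Threshold 37.5 h → overtime 17 h 39 min, regular 37 h 30 min.

Regular 37.50 hours, overtime 17.65 hours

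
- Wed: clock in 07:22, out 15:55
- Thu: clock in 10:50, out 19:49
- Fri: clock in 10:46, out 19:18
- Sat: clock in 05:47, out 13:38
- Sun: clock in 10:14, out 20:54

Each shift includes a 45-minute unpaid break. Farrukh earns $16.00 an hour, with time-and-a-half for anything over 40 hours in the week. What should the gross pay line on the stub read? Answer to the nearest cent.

$660.00

Wed: 07:22–15:55 = 8 h 33 min; less 45 min break → 7 h 48 min
Thu: 10:50–19:49 = 8 h 59 min; less 45 min break → 8 h 14 min
Fri: 10:46–19:18 = 8 h 32 min; less 45 min break → 7 h 47 min
Sat: 05:47–13:38 = 7 h 51 min; less 45 min break → 7 h 6 min
Sun: 10:14–20:54 = 10 h 40 min; less 45 min break → 9 h 55 min
Total worked: 40 h 50 min = 2450 min.
Regular 40 h 0 min = 2400 min at $16.00/h; overtime 0 h 50 min = 50 min at $24.00/h.
Pay = (2400 × $16.00 + 50 × $24.00) ÷ 60 = $660.00.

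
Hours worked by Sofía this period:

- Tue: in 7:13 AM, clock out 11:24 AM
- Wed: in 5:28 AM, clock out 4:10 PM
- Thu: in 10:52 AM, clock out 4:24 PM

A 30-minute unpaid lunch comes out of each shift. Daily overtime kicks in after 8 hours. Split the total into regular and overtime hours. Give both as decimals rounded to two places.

Tue: 7:13 AM–11:24 AM = 4 h 11 min; less 30 min break → 3 h 41 min
Wed: 5:28 AM–4:10 PM = 10 h 42 min; less 30 min break → 10 h 12 min
Thu: 10:52 AM–4:24 PM = 5 h 32 min; less 30 min break → 5 h 2 min
Tue reg 3 h 41 min / OT 0 h 0 min; Wed reg 8 h 0 min / OT 2 h 12 min; Thu reg 5 h 2 min / OT 0 h 0 min.
Totals: regular 16 h 43 min, overtime 2 h 12 min.

Regular 16.72 hours, overtime 2.20 hours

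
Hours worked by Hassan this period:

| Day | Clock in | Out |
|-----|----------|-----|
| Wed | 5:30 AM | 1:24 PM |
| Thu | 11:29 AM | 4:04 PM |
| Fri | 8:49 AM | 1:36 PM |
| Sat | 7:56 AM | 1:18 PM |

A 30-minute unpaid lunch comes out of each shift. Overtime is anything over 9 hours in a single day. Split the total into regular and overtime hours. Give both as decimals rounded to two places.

Wed: 5:30 AM–1:24 PM = 7 h 54 min; less 30 min break → 7 h 24 min
Thu: 11:29 AM–4:04 PM = 4 h 35 min; less 30 min break → 4 h 5 min
Fri: 8:49 AM–1:36 PM = 4 h 47 min; less 30 min break → 4 h 17 min
Sat: 7:56 AM–1:18 PM = 5 h 22 min; less 30 min break → 4 h 52 min
Wed reg 7 h 24 min / OT 0 h 0 min; Thu reg 4 h 5 min / OT 0 h 0 min; Fri reg 4 h 17 min / OT 0 h 0 min; Sat reg 4 h 52 min / OT 0 h 0 min.
Totals: regular 20 h 38 min, overtime 0 h 0 min.

Regular 20.63 hours, overtime 0.00 hours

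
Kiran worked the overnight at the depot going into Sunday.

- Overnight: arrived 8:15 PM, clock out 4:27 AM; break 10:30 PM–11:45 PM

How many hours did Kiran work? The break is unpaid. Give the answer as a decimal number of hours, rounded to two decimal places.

6.95 hours

Overnight: 8:15 PM → midnight = 3 h 45 min; midnight → 4:27 AM = 4 h 27 min; span 8 h 12 min; less 75 min break → 6 h 57 min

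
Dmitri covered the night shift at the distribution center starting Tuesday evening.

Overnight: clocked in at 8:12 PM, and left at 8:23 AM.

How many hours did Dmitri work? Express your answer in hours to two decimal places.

Overnight: 8:12 PM → midnight = 3 h 48 min; midnight → 8:23 AM = 8 h 23 min; span 12 h 11 min

12.18 hours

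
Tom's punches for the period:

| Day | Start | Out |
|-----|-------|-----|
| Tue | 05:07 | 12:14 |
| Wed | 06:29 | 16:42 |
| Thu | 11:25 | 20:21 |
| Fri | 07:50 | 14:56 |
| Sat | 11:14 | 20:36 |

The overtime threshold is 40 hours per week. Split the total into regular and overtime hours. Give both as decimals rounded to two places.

Regular 40.00 hours, overtime 2.73 hours

Tue: 05:07–12:14 = 7 h 7 min
Wed: 06:29–16:42 = 10 h 13 min
Thu: 11:25–20:21 = 8 h 56 min
Fri: 07:50–14:56 = 7 h 6 min
Sat: 11:14–20:36 = 9 h 22 min
Total worked: 42 h 44 min = 42.73 h.
Threshold 40 h → overtime 2 h 44 min, regular 40 h 0 min.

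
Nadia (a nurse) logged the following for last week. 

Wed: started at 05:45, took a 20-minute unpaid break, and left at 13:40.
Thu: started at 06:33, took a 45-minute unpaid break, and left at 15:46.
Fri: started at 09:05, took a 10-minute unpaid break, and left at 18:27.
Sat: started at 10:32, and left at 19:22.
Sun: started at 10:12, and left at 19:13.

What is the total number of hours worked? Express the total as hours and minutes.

Wed: 05:45–13:40 = 7 h 55 min; less 20 min break → 7 h 35 min
Thu: 06:33–15:46 = 9 h 13 min; less 45 min break → 8 h 28 min
Fri: 09:05–18:27 = 9 h 22 min; less 10 min break → 9 h 12 min
Sat: 10:32–19:22 = 8 h 50 min
Sun: 10:12–19:13 = 9 h 1 min
Total: 7 h 35 min + 8 h 28 min + 9 h 12 min + 8 h 50 min + 9 h 1 min = 43 h 6 min.

43 h 6 min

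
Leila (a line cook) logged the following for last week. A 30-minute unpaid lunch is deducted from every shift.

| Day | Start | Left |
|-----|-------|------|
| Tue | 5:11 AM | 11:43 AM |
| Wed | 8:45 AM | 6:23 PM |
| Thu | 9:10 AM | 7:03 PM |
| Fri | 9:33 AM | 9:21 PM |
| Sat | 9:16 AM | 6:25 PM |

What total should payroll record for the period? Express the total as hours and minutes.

44 h 30 min

Tue: 5:11 AM–11:43 AM = 6 h 32 min; less 30 min break → 6 h 2 min
Wed: 8:45 AM–6:23 PM = 9 h 38 min; less 30 min break → 9 h 8 min
Thu: 9:10 AM–7:03 PM = 9 h 53 min; less 30 min break → 9 h 23 min
Fri: 9:33 AM–9:21 PM = 11 h 48 min; less 30 min break → 11 h 18 min
Sat: 9:16 AM–6:25 PM = 9 h 9 min; less 30 min break → 8 h 39 min
Total: 6 h 2 min + 9 h 8 min + 9 h 23 min + 11 h 18 min + 8 h 39 min = 44 h 30 min.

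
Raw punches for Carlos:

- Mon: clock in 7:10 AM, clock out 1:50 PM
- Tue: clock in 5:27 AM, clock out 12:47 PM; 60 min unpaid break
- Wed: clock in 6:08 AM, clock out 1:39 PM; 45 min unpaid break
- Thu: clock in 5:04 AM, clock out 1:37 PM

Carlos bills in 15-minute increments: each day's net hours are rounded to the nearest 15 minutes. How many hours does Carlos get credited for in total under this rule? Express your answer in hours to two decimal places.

Mon: 7:10 AM–1:50 PM = 6 h 40 min → rounds to 6 h 45 min
Tue: 5:27 AM–12:47 PM = 7 h 20 min − 60 min = 6 h 20 min → rounds to 6 h 15 min
Wed: 6:08 AM–1:39 PM = 7 h 31 min − 45 min = 6 h 46 min → rounds to 6 h 45 min
Thu: 5:04 AM–1:37 PM = 8 h 33 min → rounds to 8 h 30 min
Total credited: 28 h 15 min.

28.25 hours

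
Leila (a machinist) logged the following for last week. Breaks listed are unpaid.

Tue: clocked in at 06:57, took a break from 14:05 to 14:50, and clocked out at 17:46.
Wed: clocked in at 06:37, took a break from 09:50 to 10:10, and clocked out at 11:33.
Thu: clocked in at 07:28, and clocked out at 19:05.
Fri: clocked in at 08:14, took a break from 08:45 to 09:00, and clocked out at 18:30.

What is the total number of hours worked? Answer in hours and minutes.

36 h 18 min

Tue: 06:57–17:46 = 10 h 49 min; less 45 min break → 10 h 4 min
Wed: 06:37–11:33 = 4 h 56 min; less 20 min break → 4 h 36 min
Thu: 07:28–19:05 = 11 h 37 min
Fri: 08:14–18:30 = 10 h 16 min; less 15 min break → 10 h 1 min
Total: 10 h 4 min + 4 h 36 min + 11 h 37 min + 10 h 1 min = 36 h 18 min.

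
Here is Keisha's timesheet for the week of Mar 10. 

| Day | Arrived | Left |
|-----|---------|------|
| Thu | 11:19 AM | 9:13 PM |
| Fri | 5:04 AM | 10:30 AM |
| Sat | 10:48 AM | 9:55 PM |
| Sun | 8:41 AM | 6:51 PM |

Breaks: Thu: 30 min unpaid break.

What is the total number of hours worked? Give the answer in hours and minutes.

Thu: 11:19 AM–9:13 PM = 9 h 54 min; less 30 min break → 9 h 24 min
Fri: 5:04 AM–10:30 AM = 5 h 26 min
Sat: 10:48 AM–9:55 PM = 11 h 7 min
Sun: 8:41 AM–6:51 PM = 10 h 10 min
Total: 9 h 24 min + 5 h 26 min + 11 h 7 min + 10 h 10 min = 36 h 7 min.

36 h 7 min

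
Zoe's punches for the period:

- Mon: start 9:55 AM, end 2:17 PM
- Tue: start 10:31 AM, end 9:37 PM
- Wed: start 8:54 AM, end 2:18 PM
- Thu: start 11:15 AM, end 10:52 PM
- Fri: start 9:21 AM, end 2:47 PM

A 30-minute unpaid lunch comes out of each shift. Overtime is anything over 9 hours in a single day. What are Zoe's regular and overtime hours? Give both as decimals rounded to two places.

Regular 31.70 hours, overtime 3.72 hours

Mon: 9:55 AM–2:17 PM = 4 h 22 min; less 30 min break → 3 h 52 min
Tue: 10:31 AM–9:37 PM = 11 h 6 min; less 30 min break → 10 h 36 min
Wed: 8:54 AM–2:18 PM = 5 h 24 min; less 30 min break → 4 h 54 min
Thu: 11:15 AM–10:52 PM = 11 h 37 min; less 30 min break → 11 h 7 min
Fri: 9:21 AM–2:47 PM = 5 h 26 min; less 30 min break → 4 h 56 min
Mon reg 3 h 52 min / OT 0 h 0 min; Tue reg 9 h 0 min / OT 1 h 36 min; Wed reg 4 h 54 min / OT 0 h 0 min; Thu reg 9 h 0 min / OT 2 h 7 min; Fri reg 4 h 56 min / OT 0 h 0 min.
Totals: regular 31 h 42 min, overtime 3 h 43 min.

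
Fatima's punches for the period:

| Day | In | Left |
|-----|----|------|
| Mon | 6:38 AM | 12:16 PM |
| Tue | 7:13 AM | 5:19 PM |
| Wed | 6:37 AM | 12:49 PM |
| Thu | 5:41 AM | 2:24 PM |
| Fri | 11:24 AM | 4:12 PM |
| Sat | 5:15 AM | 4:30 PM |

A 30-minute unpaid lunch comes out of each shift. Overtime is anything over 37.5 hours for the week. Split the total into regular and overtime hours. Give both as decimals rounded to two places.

Regular 37.50 hours, overtime 6.20 hours

Mon: 6:38 AM–12:16 PM = 5 h 38 min; less 30 min break → 5 h 8 min
Tue: 7:13 AM–5:19 PM = 10 h 6 min; less 30 min break → 9 h 36 min
Wed: 6:37 AM–12:49 PM = 6 h 12 min; less 30 min break → 5 h 42 min
Thu: 5:41 AM–2:24 PM = 8 h 43 min; less 30 min break → 8 h 13 min
Fri: 11:24 AM–4:12 PM = 4 h 48 min; less 30 min break → 4 h 18 min
Sat: 5:15 AM–4:30 PM = 11 h 15 min; less 30 min break → 10 h 45 min
Total worked: 43 h 42 min = 43.70 h.
Threshold 37.5 h → overtime 6 h 12 min, regular 37 h 30 min.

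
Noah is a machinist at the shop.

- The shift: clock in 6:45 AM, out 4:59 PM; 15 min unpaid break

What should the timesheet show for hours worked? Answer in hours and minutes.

9 h 59 min

The shift: 6:45 AM–4:59 PM = 10 h 14 min; less 15 min break → 9 h 59 min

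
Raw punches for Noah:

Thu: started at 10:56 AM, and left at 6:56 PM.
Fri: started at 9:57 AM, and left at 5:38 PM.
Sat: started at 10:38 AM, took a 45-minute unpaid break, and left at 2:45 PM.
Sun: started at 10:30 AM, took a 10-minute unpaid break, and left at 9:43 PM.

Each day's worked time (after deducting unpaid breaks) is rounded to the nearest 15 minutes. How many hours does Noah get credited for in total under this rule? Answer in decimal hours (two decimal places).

30.00 hours

Thu: 10:56 AM–6:56 PM = 8 h 0 min → rounds to 8 h 0 min
Fri: 9:57 AM–5:38 PM = 7 h 41 min → rounds to 7 h 45 min
Sat: 10:38 AM–2:45 PM = 4 h 7 min − 45 min = 3 h 22 min → rounds to 3 h 15 min
Sun: 10:30 AM–9:43 PM = 11 h 13 min − 10 min = 11 h 3 min → rounds to 11 h 0 min
Total credited: 30 h 0 min.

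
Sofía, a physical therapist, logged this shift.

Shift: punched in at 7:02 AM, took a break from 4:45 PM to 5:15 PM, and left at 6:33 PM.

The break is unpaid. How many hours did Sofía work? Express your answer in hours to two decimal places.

11.02 hours

Shift: 7:02 AM–6:33 PM = 11 h 31 min; less 30 min break → 11 h 1 min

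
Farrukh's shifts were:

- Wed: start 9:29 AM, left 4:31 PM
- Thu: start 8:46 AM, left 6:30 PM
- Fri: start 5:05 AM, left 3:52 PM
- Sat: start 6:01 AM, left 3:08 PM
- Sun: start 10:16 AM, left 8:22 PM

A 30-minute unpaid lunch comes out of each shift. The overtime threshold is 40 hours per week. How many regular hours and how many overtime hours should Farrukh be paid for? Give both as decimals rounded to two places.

Regular 40.00 hours, overtime 4.27 hours

Wed: 9:29 AM–4:31 PM = 7 h 2 min; less 30 min break → 6 h 32 min
Thu: 8:46 AM–6:30 PM = 9 h 44 min; less 30 min break → 9 h 14 min
Fri: 5:05 AM–3:52 PM = 10 h 47 min; less 30 min break → 10 h 17 min
Sat: 6:01 AM–3:08 PM = 9 h 7 min; less 30 min break → 8 h 37 min
Sun: 10:16 AM–8:22 PM = 10 h 6 min; less 30 min break → 9 h 36 min
Total worked: 44 h 16 min = 44.27 h.
Threshold 40 h → overtime 4 h 16 min, regular 40 h 0 min.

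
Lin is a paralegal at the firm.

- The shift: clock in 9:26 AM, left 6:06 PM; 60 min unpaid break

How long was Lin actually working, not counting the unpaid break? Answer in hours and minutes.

The shift: 9:26 AM–6:06 PM = 8 h 40 min; less 60 min break → 7 h 40 min

7 h 40 min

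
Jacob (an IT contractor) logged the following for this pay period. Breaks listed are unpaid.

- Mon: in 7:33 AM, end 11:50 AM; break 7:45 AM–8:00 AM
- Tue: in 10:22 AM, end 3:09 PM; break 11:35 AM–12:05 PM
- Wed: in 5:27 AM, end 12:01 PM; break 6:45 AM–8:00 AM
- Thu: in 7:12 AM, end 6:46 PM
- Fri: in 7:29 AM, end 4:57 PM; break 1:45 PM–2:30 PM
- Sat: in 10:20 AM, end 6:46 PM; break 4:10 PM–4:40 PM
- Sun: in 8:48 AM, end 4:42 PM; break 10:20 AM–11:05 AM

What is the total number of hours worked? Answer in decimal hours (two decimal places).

49.00 hours

Mon: 7:33 AM–11:50 AM = 4 h 17 min; less 15 min break → 4 h 2 min
Tue: 10:22 AM–3:09 PM = 4 h 47 min; less 30 min break → 4 h 17 min
Wed: 5:27 AM–12:01 PM = 6 h 34 min; less 75 min break → 5 h 19 min
Thu: 7:12 AM–6:46 PM = 11 h 34 min
Fri: 7:29 AM–4:57 PM = 9 h 28 min; less 45 min break → 8 h 43 min
Sat: 10:20 AM–6:46 PM = 8 h 26 min; less 30 min break → 7 h 56 min
Sun: 8:48 AM–4:42 PM = 7 h 54 min; less 45 min break → 7 h 9 min
Total: 4 h 2 min + 4 h 17 min + 5 h 19 min + 11 h 34 min + 8 h 43 min + 7 h 56 min + 7 h 9 min = 49 h 0 min.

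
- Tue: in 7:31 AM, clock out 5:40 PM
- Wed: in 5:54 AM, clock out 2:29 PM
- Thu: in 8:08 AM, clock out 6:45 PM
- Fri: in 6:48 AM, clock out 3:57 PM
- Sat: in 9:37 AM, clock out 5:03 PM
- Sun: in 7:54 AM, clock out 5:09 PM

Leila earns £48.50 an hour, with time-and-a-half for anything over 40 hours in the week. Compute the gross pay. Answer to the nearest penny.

£3044.59

Tue: 7:31 AM–5:40 PM = 10 h 9 min
Wed: 5:54 AM–2:29 PM = 8 h 35 min
Thu: 8:08 AM–6:45 PM = 10 h 37 min
Fri: 6:48 AM–3:57 PM = 9 h 9 min
Sat: 9:37 AM–5:03 PM = 7 h 26 min
Sun: 7:54 AM–5:09 PM = 9 h 15 min
Total worked: 55 h 11 min = 3311 min.
Regular 40 h 0 min = 2400 min at £48.50/h; overtime 15 h 11 min = 911 min at £72.75/h.
Pay = (2400 × £48.50 + 911 × £72.75) ÷ 60 = £3044.59.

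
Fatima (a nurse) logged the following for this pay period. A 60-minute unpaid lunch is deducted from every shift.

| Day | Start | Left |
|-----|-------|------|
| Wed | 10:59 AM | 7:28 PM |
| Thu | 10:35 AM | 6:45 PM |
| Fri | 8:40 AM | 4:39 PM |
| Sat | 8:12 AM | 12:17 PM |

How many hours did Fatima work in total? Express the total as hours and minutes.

24 h 43 min

Wed: 10:59 AM–7:28 PM = 8 h 29 min; less 60 min break → 7 h 29 min
Thu: 10:35 AM–6:45 PM = 8 h 10 min; less 60 min break → 7 h 10 min
Fri: 8:40 AM–4:39 PM = 7 h 59 min; less 60 min break → 6 h 59 min
Sat: 8:12 AM–12:17 PM = 4 h 5 min; less 60 min break → 3 h 5 min
Total: 7 h 29 min + 7 h 10 min + 6 h 59 min + 3 h 5 min = 24 h 43 min.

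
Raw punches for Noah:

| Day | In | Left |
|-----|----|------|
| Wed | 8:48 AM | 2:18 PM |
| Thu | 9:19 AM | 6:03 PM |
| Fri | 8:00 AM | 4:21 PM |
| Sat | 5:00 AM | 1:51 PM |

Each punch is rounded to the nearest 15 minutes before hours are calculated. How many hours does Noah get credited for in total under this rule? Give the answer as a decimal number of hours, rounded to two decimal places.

Wed: in 8:48 AM→8:45 AM, out 2:18 PM→2:15 PM; 5 h 30 min
Thu: in 9:19 AM→9:15 AM, out 6:03 PM→6:00 PM; 8 h 45 min
Fri: in 8:00 AM→8:00 AM, out 4:21 PM→4:15 PM; 8 h 15 min
Sat: in 5:00 AM→5:00 AM, out 1:51 PM→1:45 PM; 8 h 45 min
Total credited: 31 h 15 min.

31.25 hours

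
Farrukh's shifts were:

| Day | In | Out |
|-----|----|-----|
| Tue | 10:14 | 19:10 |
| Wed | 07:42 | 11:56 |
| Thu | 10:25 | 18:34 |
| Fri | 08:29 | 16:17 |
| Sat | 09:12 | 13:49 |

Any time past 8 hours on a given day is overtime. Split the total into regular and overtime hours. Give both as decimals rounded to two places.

Tue: 10:14–19:10 = 8 h 56 min
Wed: 07:42–11:56 = 4 h 14 min
Thu: 10:25–18:34 = 8 h 9 min
Fri: 08:29–16:17 = 7 h 48 min
Sat: 09:12–13:49 = 4 h 37 min
Tue reg 8 h 0 min / OT 0 h 56 min; Wed reg 4 h 14 min / OT 0 h 0 min; Thu reg 8 h 0 min / OT 0 h 9 min; Fri reg 7 h 48 min / OT 0 h 0 min; Sat reg 4 h 37 min / OT 0 h 0 min.
Totals: regular 32 h 39 min, overtime 1 h 5 min.

Regular 32.65 hours, overtime 1.08 hours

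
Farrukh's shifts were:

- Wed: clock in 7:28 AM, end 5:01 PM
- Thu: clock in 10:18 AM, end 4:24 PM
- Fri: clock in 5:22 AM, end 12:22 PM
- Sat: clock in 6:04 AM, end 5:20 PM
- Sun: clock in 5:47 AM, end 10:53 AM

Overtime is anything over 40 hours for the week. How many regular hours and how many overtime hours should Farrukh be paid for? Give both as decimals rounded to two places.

Regular 39.02 hours, overtime 0.00 hours

Wed: 7:28 AM–5:01 PM = 9 h 33 min
Thu: 10:18 AM–4:24 PM = 6 h 6 min
Fri: 5:22 AM–12:22 PM = 7 h 0 min
Sat: 6:04 AM–5:20 PM = 11 h 16 min
Sun: 5:47 AM–10:53 AM = 5 h 6 min
Total worked: 39 h 1 min = 39.02 h.
Threshold 40 h → overtime 0 h 0 min, regular 39 h 1 min.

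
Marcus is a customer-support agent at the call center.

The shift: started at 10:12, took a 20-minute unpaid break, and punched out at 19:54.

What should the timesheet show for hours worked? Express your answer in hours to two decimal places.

9.37 hours

The shift: 10:12–19:54 = 9 h 42 min; less 20 min break → 9 h 22 min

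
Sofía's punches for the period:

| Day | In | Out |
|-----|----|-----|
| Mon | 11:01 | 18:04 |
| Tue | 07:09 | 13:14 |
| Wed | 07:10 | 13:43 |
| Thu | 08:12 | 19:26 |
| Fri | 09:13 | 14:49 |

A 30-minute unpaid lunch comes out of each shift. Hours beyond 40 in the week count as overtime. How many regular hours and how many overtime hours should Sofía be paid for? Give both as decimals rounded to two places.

Regular 34.02 hours, overtime 0.00 hours

Mon: 11:01–18:04 = 7 h 3 min; less 30 min break → 6 h 33 min
Tue: 07:09–13:14 = 6 h 5 min; less 30 min break → 5 h 35 min
Wed: 07:10–13:43 = 6 h 33 min; less 30 min break → 6 h 3 min
Thu: 08:12–19:26 = 11 h 14 min; less 30 min break → 10 h 44 min
Fri: 09:13–14:49 = 5 h 36 min; less 30 min break → 5 h 6 min
Total worked: 34 h 1 min = 34.02 h.
Threshold 40 h → overtime 0 h 0 min, regular 34 h 1 min.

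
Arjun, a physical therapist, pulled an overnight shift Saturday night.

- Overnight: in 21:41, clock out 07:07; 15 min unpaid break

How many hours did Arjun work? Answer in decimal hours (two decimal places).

Overnight: 21:41 → midnight = 2 h 19 min; midnight → 07:07 = 7 h 7 min; span 9 h 26 min; less 15 min break → 9 h 11 min

9.18 hours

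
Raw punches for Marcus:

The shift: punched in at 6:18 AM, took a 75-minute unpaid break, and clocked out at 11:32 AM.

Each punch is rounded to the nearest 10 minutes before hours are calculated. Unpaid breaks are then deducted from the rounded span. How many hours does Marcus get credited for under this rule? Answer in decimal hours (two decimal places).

The shift: in 6:18 AM→6:20 AM, out 11:32 AM→11:30 AM; 5 h 10 min − 75 min = 3 h 55 min

3.92 hours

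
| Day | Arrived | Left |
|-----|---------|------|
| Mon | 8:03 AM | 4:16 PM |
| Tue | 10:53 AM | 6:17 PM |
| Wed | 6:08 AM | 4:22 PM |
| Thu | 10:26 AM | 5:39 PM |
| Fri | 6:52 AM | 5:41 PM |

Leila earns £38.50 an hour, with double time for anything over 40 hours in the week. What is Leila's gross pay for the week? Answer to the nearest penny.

£1839.02

Mon: 8:03 AM–4:16 PM = 8 h 13 min
Tue: 10:53 AM–6:17 PM = 7 h 24 min
Wed: 6:08 AM–4:22 PM = 10 h 14 min
Thu: 10:26 AM–5:39 PM = 7 h 13 min
Fri: 6:52 AM–5:41 PM = 10 h 49 min
Total worked: 43 h 53 min = 2633 min.
Regular 40 h 0 min = 2400 min at £38.50/h; overtime 3 h 53 min = 233 min at £77.00/h.
Pay = (2400 × £38.50 + 233 × £77.00) ÷ 60 = £1839.02.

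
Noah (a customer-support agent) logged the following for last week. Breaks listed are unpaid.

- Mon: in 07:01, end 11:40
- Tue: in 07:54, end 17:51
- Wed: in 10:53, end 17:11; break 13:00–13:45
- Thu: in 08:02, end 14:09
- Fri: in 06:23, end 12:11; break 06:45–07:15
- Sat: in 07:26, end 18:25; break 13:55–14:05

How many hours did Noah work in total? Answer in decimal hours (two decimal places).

Mon: 07:01–11:40 = 4 h 39 min
Tue: 07:54–17:51 = 9 h 57 min
Wed: 10:53–17:11 = 6 h 18 min; less 45 min break → 5 h 33 min
Thu: 08:02–14:09 = 6 h 7 min
Fri: 06:23–12:11 = 5 h 48 min; less 30 min break → 5 h 18 min
Sat: 07:26–18:25 = 10 h 59 min; less 10 min break → 10 h 49 min
Total: 4 h 39 min + 9 h 57 min + 5 h 33 min + 6 h 7 min + 5 h 18 min + 10 h 49 min = 42 h 23 min.

42.38 hours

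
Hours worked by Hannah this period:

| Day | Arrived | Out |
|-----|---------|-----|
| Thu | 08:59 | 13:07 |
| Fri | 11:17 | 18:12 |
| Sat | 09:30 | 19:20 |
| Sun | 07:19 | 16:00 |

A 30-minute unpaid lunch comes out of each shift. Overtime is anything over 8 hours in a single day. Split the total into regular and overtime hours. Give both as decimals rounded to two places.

Thu: 08:59–13:07 = 4 h 8 min; less 30 min break → 3 h 38 min
Fri: 11:17–18:12 = 6 h 55 min; less 30 min break → 6 h 25 min
Sat: 09:30–19:20 = 9 h 50 min; less 30 min break → 9 h 20 min
Sun: 07:19–16:00 = 8 h 41 min; less 30 min break → 8 h 11 min
Thu reg 3 h 38 min / OT 0 h 0 min; Fri reg 6 h 25 min / OT 0 h 0 min; Sat reg 8 h 0 min / OT 1 h 20 min; Sun reg 8 h 0 min / OT 0 h 11 min.
Totals: regular 26 h 3 min, overtime 1 h 31 min.

Regular 26.05 hours, overtime 1.52 hours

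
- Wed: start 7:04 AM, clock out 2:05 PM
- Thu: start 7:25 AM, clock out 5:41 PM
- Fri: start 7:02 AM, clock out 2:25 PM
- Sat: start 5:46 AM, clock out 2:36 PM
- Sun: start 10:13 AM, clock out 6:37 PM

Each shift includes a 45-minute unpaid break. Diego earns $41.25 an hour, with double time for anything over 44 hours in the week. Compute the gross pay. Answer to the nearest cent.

$1573.69

Wed: 7:04 AM–2:05 PM = 7 h 1 min; less 45 min break → 6 h 16 min
Thu: 7:25 AM–5:41 PM = 10 h 16 min; less 45 min break → 9 h 31 min
Fri: 7:02 AM–2:25 PM = 7 h 23 min; less 45 min break → 6 h 38 min
Sat: 5:46 AM–2:36 PM = 8 h 50 min; less 45 min break → 8 h 5 min
Sun: 10:13 AM–6:37 PM = 8 h 24 min; less 45 min break → 7 h 39 min
Total worked: 38 h 9 min = 2289 min.
Regular 38 h 9 min = 2289 min at $41.25/h; overtime 0 h 0 min = 0 min at $82.50/h.
Pay = (2289 × $41.25 + 0 × $82.50) ÷ 60 = $1573.69.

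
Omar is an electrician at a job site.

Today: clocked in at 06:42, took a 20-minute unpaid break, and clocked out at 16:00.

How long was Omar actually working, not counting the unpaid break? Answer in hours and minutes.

Today: 06:42–16:00 = 9 h 18 min; less 20 min break → 8 h 58 min

8 h 58 min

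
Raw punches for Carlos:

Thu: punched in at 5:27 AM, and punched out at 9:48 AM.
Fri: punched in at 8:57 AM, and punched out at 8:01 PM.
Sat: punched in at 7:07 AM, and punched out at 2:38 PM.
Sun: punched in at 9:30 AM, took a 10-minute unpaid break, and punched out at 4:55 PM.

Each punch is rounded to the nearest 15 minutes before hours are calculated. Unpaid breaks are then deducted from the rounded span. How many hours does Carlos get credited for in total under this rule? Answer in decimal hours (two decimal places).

30.33 hours

Thu: in 5:27 AM→5:30 AM, out 9:48 AM→9:45 AM; 4 h 15 min
Fri: in 8:57 AM→9:00 AM, out 8:01 PM→8:00 PM; 11 h 0 min
Sat: in 7:07 AM→7:00 AM, out 2:38 PM→2:45 PM; 7 h 45 min
Sun: in 9:30 AM→9:30 AM, out 4:55 PM→5:00 PM; 7 h 30 min − 10 min = 7 h 20 min
Total credited: 30 h 20 min.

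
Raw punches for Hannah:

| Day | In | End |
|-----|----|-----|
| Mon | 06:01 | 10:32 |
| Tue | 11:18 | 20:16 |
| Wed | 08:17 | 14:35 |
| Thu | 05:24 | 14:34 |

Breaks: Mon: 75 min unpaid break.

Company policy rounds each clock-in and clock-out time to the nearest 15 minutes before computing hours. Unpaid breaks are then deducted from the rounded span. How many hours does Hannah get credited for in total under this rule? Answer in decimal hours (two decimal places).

27.50 hours

Mon: in 06:01→06:00, out 10:32→10:30; 4 h 30 min − 75 min = 3 h 15 min
Tue: in 11:18→11:15, out 20:16→20:15; 9 h 0 min
Wed: in 08:17→08:15, out 14:35→14:30; 6 h 15 min
Thu: in 05:24→05:30, out 14:34→14:30; 9 h 0 min
Total credited: 27 h 30 min.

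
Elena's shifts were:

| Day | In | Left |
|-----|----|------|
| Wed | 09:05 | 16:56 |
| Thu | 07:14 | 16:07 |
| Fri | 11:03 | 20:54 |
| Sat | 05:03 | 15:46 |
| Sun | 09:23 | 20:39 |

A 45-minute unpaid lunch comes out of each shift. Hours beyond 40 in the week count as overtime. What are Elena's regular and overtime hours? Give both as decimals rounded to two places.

Wed: 09:05–16:56 = 7 h 51 min; less 45 min break → 7 h 6 min
Thu: 07:14–16:07 = 8 h 53 min; less 45 min break → 8 h 8 min
Fri: 11:03–20:54 = 9 h 51 min; less 45 min break → 9 h 6 min
Sat: 05:03–15:46 = 10 h 43 min; less 45 min break → 9 h 58 min
Sun: 09:23–20:39 = 11 h 16 min; less 45 min break → 10 h 31 min
Total worked: 44 h 49 min = 44.82 h.
Threshold 40 h → overtime 4 h 49 min, regular 40 h 0 min.

Regular 40.00 hours, overtime 4.82 hours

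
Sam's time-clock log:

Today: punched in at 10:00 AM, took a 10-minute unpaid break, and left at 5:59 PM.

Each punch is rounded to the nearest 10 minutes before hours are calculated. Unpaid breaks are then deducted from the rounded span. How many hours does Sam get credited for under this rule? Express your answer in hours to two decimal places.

Today: in 10:00 AM→10:00 AM, out 5:59 PM→6:00 PM; 8 h 0 min − 10 min = 7 h 50 min

7.83 hours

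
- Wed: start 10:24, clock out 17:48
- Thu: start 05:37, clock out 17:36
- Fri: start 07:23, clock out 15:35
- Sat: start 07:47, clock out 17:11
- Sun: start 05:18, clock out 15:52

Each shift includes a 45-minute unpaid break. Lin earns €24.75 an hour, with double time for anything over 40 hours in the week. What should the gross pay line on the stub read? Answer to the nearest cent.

€1178.10

Wed: 10:24–17:48 = 7 h 24 min; less 45 min break → 6 h 39 min
Thu: 05:37–17:36 = 11 h 59 min; less 45 min break → 11 h 14 min
Fri: 07:23–15:35 = 8 h 12 min; less 45 min break → 7 h 27 min
Sat: 07:47–17:11 = 9 h 24 min; less 45 min break → 8 h 39 min
Sun: 05:18–15:52 = 10 h 34 min; less 45 min break → 9 h 49 min
Total worked: 43 h 48 min = 2628 min.
Regular 40 h 0 min = 2400 min at €24.75/h; overtime 3 h 48 min = 228 min at €49.50/h.
Pay = (2400 × €24.75 + 228 × €49.50) ÷ 60 = €1178.10.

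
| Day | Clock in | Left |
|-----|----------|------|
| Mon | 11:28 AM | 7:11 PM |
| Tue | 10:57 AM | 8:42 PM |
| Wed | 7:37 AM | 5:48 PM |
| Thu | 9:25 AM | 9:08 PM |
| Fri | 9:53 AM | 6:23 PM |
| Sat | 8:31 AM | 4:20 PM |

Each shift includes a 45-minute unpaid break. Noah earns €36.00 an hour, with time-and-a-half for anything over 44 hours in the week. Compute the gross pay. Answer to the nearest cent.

€1971.90

Mon: 11:28 AM–7:11 PM = 7 h 43 min; less 45 min break → 6 h 58 min
Tue: 10:57 AM–8:42 PM = 9 h 45 min; less 45 min break → 9 h 0 min
Wed: 7:37 AM–5:48 PM = 10 h 11 min; less 45 min break → 9 h 26 min
Thu: 9:25 AM–9:08 PM = 11 h 43 min; less 45 min break → 10 h 58 min
Fri: 9:53 AM–6:23 PM = 8 h 30 min; less 45 min break → 7 h 45 min
Sat: 8:31 AM–4:20 PM = 7 h 49 min; less 45 min break → 7 h 4 min
Total worked: 51 h 11 min = 3071 min.
Regular 44 h 0 min = 2640 min at €36.00/h; overtime 7 h 11 min = 431 min at €54.00/h.
Pay = (2640 × €36.00 + 431 × €54.00) ÷ 60 = €1971.90.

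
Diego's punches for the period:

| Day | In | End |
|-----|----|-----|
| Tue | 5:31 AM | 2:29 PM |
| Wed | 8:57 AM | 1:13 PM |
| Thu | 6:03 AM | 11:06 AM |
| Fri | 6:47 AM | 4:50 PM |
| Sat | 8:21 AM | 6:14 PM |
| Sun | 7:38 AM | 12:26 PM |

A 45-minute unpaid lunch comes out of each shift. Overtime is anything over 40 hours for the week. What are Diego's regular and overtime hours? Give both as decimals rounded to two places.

Tue: 5:31 AM–2:29 PM = 8 h 58 min; less 45 min break → 8 h 13 min
Wed: 8:57 AM–1:13 PM = 4 h 16 min; less 45 min break → 3 h 31 min
Thu: 6:03 AM–11:06 AM = 5 h 3 min; less 45 min break → 4 h 18 min
Fri: 6:47 AM–4:50 PM = 10 h 3 min; less 45 min break → 9 h 18 min
Sat: 8:21 AM–6:14 PM = 9 h 53 min; less 45 min break → 9 h 8 min
Sun: 7:38 AM–12:26 PM = 4 h 48 min; less 45 min break → 4 h 3 min
Total worked: 38 h 31 min = 38.52 h.
Threshold 40 h → overtime 0 h 0 min, regular 38 h 31 min.

Regular 38.52 hours, overtime 0.00 hours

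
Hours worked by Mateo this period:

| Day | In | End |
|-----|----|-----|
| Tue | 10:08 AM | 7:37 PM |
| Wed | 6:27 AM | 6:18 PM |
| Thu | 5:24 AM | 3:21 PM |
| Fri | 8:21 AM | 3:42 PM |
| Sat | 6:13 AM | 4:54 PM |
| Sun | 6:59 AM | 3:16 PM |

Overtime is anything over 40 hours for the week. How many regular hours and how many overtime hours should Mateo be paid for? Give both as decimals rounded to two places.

Tue: 10:08 AM–7:37 PM = 9 h 29 min
Wed: 6:27 AM–6:18 PM = 11 h 51 min
Thu: 5:24 AM–3:21 PM = 9 h 57 min
Fri: 8:21 AM–3:42 PM = 7 h 21 min
Sat: 6:13 AM–4:54 PM = 10 h 41 min
Sun: 6:59 AM–3:16 PM = 8 h 17 min
Total worked: 57 h 36 min = 57.60 h.
Threshold 40 h → overtime 17 h 36 min, regular 40 h 0 min.

Regular 40.00 hours, overtime 17.60 hours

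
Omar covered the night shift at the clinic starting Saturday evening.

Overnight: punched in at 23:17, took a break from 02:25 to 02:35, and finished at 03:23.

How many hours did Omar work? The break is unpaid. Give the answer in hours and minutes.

Overnight: 23:17 → midnight = 0 h 43 min; midnight → 03:23 = 3 h 23 min; span 4 h 6 min; less 10 min break → 3 h 56 min

3 h 56 min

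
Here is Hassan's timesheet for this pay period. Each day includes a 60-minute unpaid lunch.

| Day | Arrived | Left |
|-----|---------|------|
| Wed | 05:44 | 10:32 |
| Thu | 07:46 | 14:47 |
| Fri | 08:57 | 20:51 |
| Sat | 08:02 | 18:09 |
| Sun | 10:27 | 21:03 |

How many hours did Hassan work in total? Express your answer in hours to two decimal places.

Wed: 05:44–10:32 = 4 h 48 min; less 60 min break → 3 h 48 min
Thu: 07:46–14:47 = 7 h 1 min; less 60 min break → 6 h 1 min
Fri: 08:57–20:51 = 11 h 54 min; less 60 min break → 10 h 54 min
Sat: 08:02–18:09 = 10 h 7 min; less 60 min break → 9 h 7 min
Sun: 10:27–21:03 = 10 h 36 min; less 60 min break → 9 h 36 min
Total: 3 h 48 min + 6 h 1 min + 10 h 54 min + 9 h 7 min + 9 h 36 min = 39 h 26 min.

39.43 hours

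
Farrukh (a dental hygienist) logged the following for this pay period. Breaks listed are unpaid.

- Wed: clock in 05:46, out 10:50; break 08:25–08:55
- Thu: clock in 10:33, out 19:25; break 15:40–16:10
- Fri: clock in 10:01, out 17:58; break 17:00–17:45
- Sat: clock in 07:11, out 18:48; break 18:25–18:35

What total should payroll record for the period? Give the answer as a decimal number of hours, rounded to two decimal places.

Wed: 05:46–10:50 = 5 h 4 min; less 30 min break → 4 h 34 min
Thu: 10:33–19:25 = 8 h 52 min; less 30 min break → 8 h 22 min
Fri: 10:01–17:58 = 7 h 57 min; less 45 min break → 7 h 12 min
Sat: 07:11–18:48 = 11 h 37 min; less 10 min break → 11 h 27 min
Total: 4 h 34 min + 8 h 22 min + 7 h 12 min + 11 h 27 min = 31 h 35 min.

31.58 hours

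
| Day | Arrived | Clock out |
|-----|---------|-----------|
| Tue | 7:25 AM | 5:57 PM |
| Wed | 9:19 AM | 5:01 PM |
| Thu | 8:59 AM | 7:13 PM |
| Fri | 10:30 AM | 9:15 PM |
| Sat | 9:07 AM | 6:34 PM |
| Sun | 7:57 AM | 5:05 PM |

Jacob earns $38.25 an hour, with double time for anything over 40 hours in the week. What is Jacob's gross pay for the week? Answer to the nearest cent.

$2891.70

Tue: 7:25 AM–5:57 PM = 10 h 32 min
Wed: 9:19 AM–5:01 PM = 7 h 42 min
Thu: 8:59 AM–7:13 PM = 10 h 14 min
Fri: 10:30 AM–9:15 PM = 10 h 45 min
Sat: 9:07 AM–6:34 PM = 9 h 27 min
Sun: 7:57 AM–5:05 PM = 9 h 8 min
Total worked: 57 h 48 min = 3468 min.
Regular 40 h 0 min = 2400 min at $38.25/h; overtime 17 h 48 min = 1068 min at $76.50/h.
Pay = (2400 × $38.25 + 1068 × $76.50) ÷ 60 = $2891.70.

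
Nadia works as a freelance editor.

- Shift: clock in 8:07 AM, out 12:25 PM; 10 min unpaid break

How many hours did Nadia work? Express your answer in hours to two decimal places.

Shift: 8:07 AM–12:25 PM = 4 h 18 min; less 10 min break → 4 h 8 min

4.13 hours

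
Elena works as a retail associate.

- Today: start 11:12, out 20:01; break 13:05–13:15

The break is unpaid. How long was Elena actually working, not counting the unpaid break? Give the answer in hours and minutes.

Today: 11:12–20:01 = 8 h 49 min; less 10 min break → 8 h 39 min

8 h 39 min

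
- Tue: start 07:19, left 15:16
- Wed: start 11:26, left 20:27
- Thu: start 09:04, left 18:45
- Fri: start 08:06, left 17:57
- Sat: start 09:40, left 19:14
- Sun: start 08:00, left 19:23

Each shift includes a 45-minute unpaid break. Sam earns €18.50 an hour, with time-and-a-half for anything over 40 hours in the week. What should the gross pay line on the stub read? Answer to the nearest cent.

€1099.36

Tue: 07:19–15:16 = 7 h 57 min; less 45 min break → 7 h 12 min
Wed: 11:26–20:27 = 9 h 1 min; less 45 min break → 8 h 16 min
Thu: 09:04–18:45 = 9 h 41 min; less 45 min break → 8 h 56 min
Fri: 08:06–17:57 = 9 h 51 min; less 45 min break → 9 h 6 min
Sat: 09:40–19:14 = 9 h 34 min; less 45 min break → 8 h 49 min
Sun: 08:00–19:23 = 11 h 23 min; less 45 min break → 10 h 38 min
Total worked: 52 h 57 min = 3177 min.
Regular 40 h 0 min = 2400 min at €18.50/h; overtime 12 h 57 min = 777 min at €27.75/h.
Pay = (2400 × €18.50 + 777 × €27.75) ÷ 60 = €1099.36.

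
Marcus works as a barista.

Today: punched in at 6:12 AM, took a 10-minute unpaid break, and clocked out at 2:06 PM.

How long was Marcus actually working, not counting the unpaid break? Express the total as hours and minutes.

Today: 6:12 AM–2:06 PM = 7 h 54 min; less 10 min break → 7 h 44 min

7 h 44 min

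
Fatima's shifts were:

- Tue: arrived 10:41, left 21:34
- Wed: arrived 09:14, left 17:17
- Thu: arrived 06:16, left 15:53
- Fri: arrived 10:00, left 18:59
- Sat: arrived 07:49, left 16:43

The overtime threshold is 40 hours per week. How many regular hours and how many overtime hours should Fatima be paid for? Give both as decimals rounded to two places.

Tue: 10:41–21:34 = 10 h 53 min
Wed: 09:14–17:17 = 8 h 3 min
Thu: 06:16–15:53 = 9 h 37 min
Fri: 10:00–18:59 = 8 h 59 min
Sat: 07:49–16:43 = 8 h 54 min
Total worked: 46 h 26 min = 46.43 h.
Threshold 40 h → overtime 6 h 26 min, regular 40 h 0 min.

Regular 40.00 hours, overtime 6.43 hours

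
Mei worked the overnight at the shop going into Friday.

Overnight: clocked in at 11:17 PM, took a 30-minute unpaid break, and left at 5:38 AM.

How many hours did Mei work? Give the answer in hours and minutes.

5 h 51 min

Overnight: 11:17 PM → midnight = 0 h 43 min; midnight → 5:38 AM = 5 h 38 min; span 6 h 21 min; less 30 min break → 5 h 51 min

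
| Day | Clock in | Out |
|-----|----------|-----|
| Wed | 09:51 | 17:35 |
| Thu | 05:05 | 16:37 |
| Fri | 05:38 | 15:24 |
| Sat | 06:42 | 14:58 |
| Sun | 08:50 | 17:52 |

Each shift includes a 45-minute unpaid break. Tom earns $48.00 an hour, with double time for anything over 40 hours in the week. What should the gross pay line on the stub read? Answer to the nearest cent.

$2168.00

Wed: 09:51–17:35 = 7 h 44 min; less 45 min break → 6 h 59 min
Thu: 05:05–16:37 = 11 h 32 min; less 45 min break → 10 h 47 min
Fri: 05:38–15:24 = 9 h 46 min; less 45 min break → 9 h 1 min
Sat: 06:42–14:58 = 8 h 16 min; less 45 min break → 7 h 31 min
Sun: 08:50–17:52 = 9 h 2 min; less 45 min break → 8 h 17 min
Total worked: 42 h 35 min = 2555 min.
Regular 40 h 0 min = 2400 min at $48.00/h; overtime 2 h 35 min = 155 min at $96.00/h.
Pay = (2400 × $48.00 + 155 × $96.00) ÷ 60 = $2168.00.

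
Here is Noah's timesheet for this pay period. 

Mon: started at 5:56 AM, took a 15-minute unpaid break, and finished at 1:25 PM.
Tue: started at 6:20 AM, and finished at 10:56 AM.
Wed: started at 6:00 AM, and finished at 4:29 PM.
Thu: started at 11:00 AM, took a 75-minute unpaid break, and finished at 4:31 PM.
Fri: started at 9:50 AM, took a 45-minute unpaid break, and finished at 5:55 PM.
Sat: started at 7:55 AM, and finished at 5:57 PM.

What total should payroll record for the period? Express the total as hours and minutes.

Mon: 5:56 AM–1:25 PM = 7 h 29 min; less 15 min break → 7 h 14 min
Tue: 6:20 AM–10:56 AM = 4 h 36 min
Wed: 6:00 AM–4:29 PM = 10 h 29 min
Thu: 11:00 AM–4:31 PM = 5 h 31 min; less 75 min break → 4 h 16 min
Fri: 9:50 AM–5:55 PM = 8 h 5 min; less 45 min break → 7 h 20 min
Sat: 7:55 AM–5:57 PM = 10 h 2 min
Total: 7 h 14 min + 4 h 36 min + 10 h 29 min + 4 h 16 min + 7 h 20 min + 10 h 2 min = 43 h 57 min.

43 h 57 min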